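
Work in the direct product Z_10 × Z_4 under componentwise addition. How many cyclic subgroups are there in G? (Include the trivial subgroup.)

12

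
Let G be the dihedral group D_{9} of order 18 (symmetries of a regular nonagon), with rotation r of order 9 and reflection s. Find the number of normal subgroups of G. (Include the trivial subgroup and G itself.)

4

G has 16 subgroups. Checking conjugation-invariance by order — order 1: 1/1 normal; order 2: 0/9 normal; order 3: 1/1 normal; order 6: 0/3 normal; order 9: 1/1 normal; order 18: 1/1 normal.
Total normal subgroups: 4.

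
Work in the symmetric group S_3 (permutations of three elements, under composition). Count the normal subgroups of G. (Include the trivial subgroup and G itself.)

3

G has 6 subgroups. Checking conjugation-invariance by order — order 1: 1/1 normal; order 2: 0/3 normal; order 3: 1/1 normal; order 6: 1/1 normal.
Total normal subgroups: 3.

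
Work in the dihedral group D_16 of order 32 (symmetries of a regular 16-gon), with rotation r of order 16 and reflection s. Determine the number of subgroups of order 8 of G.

|G| = 32 and 8 | 32, so subgroups of order 8 are possible by Lagrange.
The subgroups of order 8 are: {e, r^2, r^4, r^6, r^8, r^10, r^12, r^14}; {e, r^4, r^8, r^12, r^2s, r^6s, r^10s, r^14s}; {e, r^4, r^8, r^12, r^3s, r^7s, r^11s, r^15s}; {e, r^4, r^8, r^12, s, r^4s, r^8s, r^12s}; … (5 in all).
So G has 5 subgroups of order 8.

5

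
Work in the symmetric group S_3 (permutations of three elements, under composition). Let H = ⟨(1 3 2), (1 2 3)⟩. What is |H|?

3

|⟨(1 3 2)⟩| = 3 and |⟨(1 2 3)⟩| = 3, so |H| is a multiple of lcm(3, 3) = 3 and divides |G| = 6.
Closing under the operation: H = {e, (1 2 3), (1 3 2)}, so |H| = 3.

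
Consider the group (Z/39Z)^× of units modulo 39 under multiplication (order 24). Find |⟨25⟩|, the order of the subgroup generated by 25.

Compute successive powers of 25 mod 39: 25, 1; 25^2 ≡ 1 (mod 39).
So |⟨25⟩| = 2.

2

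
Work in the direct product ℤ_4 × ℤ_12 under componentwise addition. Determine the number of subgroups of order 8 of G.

|G| = 48 and 8 | 48, so subgroups of order 8 are possible by Lagrange.
The subgroups of order 8 are: {(0,0), (0,3), (0,6), (0,9), (2,0), (2,3), (2,6), (2,9)}; {(0,0), (0,6), (1,0), (1,6), (2,0), (2,6), (3,0), (3,6)}; {(0,0), (0,6), (1,3), (1,9), (2,0), (2,6), (3,3), (3,9)}.
So G has 3 subgroups of order 8.

3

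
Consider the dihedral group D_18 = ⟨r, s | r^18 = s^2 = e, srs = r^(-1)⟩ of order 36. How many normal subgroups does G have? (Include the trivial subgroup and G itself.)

9

G has 45 subgroups. Checking conjugation-invariance by order — order 1: 1/1 normal; order 2: 1/19 normal; order 3: 1/1 normal; order 4: 0/9 normal; order 6: 1/7 normal; order 9: 1/1 normal; order 12: 0/3 normal; order 18: 3/3 normal; order 36: 1/1 normal.
Total normal subgroups: 9.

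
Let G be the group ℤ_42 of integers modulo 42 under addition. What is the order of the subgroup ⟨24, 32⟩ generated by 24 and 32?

21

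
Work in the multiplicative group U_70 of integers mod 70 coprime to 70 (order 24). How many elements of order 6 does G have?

The elements of order 6 are: 9, 19, 31, 39, 59, 61.
That's 6.

6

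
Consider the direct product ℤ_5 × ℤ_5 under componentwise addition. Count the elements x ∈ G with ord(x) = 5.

An element (a,b) has order lcm(ord(a), ord(b)); count pairs with lcm equal to 5.
Enumerating gives 24 such elements.

24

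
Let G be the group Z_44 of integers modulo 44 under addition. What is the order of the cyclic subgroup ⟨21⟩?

In Z_44, the order of an element a is n/gcd(a, n).
gcd(21, 44) = 1, so |⟨21⟩| = 44/1 = 44.

44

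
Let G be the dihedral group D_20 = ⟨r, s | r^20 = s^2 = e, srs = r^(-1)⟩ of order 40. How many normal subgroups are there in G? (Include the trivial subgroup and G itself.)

9

G has 48 subgroups. Checking conjugation-invariance by order — order 1: 1/1 normal; order 2: 1/21 normal; order 4: 1/11 normal; order 5: 1/1 normal; order 8: 0/5 normal; order 10: 1/5 normal; order 20: 3/3 normal; order 40: 1/1 normal.
Total normal subgroups: 9.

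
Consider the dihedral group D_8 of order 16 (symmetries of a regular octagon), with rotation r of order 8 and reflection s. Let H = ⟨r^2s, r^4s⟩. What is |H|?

|⟨r^2s⟩| = 2 and |⟨r^4s⟩| = 2, so |H| is a multiple of lcm(2, 2) = 2 and divides |G| = 16.
Closing under the operation: H = {e, r^2, r^4, r^6, s, r^2s, r^4s, r^6s}, so |H| = 8.

8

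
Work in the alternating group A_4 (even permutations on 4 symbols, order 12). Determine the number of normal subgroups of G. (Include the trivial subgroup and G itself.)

3

G has 10 subgroups. Checking conjugation-invariance by order — order 1: 1/1 normal; order 2: 0/3 normal; order 3: 0/4 normal; order 4: 1/1 normal; order 12: 1/1 normal.
Total normal subgroups: 3.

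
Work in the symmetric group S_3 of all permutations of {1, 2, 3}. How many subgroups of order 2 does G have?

3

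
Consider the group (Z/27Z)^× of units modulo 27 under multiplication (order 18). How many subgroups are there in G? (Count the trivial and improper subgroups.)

6

|G| = 18, so by Lagrange every subgroup order divides 18. Divisors: 1, 2, 3, 6, 9, 18.
Subgroups by order — order 1: 1; order 2: 1; order 3: 1; order 6: 1; order 9: 1; order 18: 1.
Total: 1 + 1 + 1 + 1 + 1 + 1 = 6.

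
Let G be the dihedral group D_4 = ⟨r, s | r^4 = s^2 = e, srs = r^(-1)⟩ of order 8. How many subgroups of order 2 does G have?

|G| = 8 and 2 | 8, so subgroups of order 2 are possible by Lagrange.
The subgroups of order 2 are: {e, r^2}; {e, r^2s}; {e, r^3s}; {e, rs}; … (5 in all).
So G has 5 subgroups of order 2.

5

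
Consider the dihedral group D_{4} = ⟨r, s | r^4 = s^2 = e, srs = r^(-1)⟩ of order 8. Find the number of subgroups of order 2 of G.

5

|G| = 8 and 2 | 8, so subgroups of order 2 are possible by Lagrange.
The subgroups of order 2 are: {e, r^2}; {e, r^2s}; {e, r^3s}; {e, rs}; … (5 in all).
So G has 5 subgroups of order 2.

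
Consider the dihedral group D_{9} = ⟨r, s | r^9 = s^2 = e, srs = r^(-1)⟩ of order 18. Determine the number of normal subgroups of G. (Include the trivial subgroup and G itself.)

G has 16 subgroups. Checking conjugation-invariance by order — order 1: 1/1 normal; order 2: 0/9 normal; order 3: 1/1 normal; order 6: 0/3 normal; order 9: 1/1 normal; order 18: 1/1 normal.
Total normal subgroups: 4.

4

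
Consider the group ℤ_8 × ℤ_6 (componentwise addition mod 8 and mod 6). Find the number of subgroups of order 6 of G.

|G| = 48 and 6 | 48, so subgroups of order 6 are possible by Lagrange.
The subgroups of order 6 are: {(0,0), (0,1), (0,2), (0,3), (0,4), (0,5)}; {(0,0), (0,2), (0,4), (4,0), (4,2), (4,4)}; {(0,0), (0,2), (0,4), (4,1), (4,3), (4,5)}.
So G has 3 subgroups of order 6.

3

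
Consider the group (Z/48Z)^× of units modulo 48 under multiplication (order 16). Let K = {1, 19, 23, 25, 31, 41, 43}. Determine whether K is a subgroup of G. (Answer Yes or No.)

No

|K| = 7 does not divide |G| = 16, so by Lagrange K is not a subgroup.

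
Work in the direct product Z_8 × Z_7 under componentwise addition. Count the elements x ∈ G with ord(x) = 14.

6

An element (a,b) has order lcm(ord(a), ord(b)); count pairs with lcm equal to 14.
Enumerating gives 6 such elements.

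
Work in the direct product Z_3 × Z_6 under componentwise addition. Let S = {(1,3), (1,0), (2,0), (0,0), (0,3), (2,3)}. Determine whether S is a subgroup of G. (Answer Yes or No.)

|S| = 6 divides |G| = 18, consistent with Lagrange.
S contains the identity, every element's inverse is in S, and S is closed under +: it is a subgroup.
In fact S = ⟨(2,3)⟩.

Yes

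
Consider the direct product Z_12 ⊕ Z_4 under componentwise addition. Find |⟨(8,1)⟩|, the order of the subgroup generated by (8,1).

The order of (8,1) in Z_12 × Z_4 is lcm(ord(8) in Z_12, ord(1) in Z_4).
ord(8) = 3 and ord(1) = 4, so |⟨(8,1)⟩| = lcm(3, 4) = 12.

12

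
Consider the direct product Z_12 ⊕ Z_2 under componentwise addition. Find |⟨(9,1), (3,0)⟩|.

8

|⟨(9,1)⟩| = 4 and |⟨(3,0)⟩| = 4, so |H| is a multiple of lcm(4, 4) = 4 and divides |G| = 24.
Closing under the operation: H = {(0,0), (0,1), (3,0), (3,1), (6,0), (6,1), (9,0), (9,1)}, so |H| = 8.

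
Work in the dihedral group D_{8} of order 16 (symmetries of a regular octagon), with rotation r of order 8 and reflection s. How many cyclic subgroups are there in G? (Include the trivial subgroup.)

12

Each element a generates a cyclic subgroup ⟨a⟩; distinct elements may generate the same one (a cyclic group of order d has φ(d) generators).
Cyclic subgroups by order — order 1: 1; order 2: 9; order 4: 1; order 8: 1.
Total: 12.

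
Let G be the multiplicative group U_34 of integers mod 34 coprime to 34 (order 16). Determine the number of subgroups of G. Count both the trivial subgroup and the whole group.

|G| = 16, so by Lagrange every subgroup order divides 16. Divisors: 1, 2, 4, 8, 16.
Subgroups by order — order 1: 1; order 2: 1; order 4: 1; order 8: 1; order 16: 1.
Total: 1 + 1 + 1 + 1 + 1 = 5.

5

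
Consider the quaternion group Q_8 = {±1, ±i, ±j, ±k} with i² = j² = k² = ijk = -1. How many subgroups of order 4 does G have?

|G| = 8 and 4 | 8, so subgroups of order 4 are possible by Lagrange.
The subgroups of order 4 are: {1, -1, i, -i}; {1, -1, j, -j}; {1, -1, k, -k}.
So G has 3 subgroups of order 4.

3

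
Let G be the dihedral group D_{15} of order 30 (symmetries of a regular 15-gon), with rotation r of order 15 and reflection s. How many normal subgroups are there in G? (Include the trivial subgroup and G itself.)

5

G has 28 subgroups. Checking conjugation-invariance by order — order 1: 1/1 normal; order 2: 0/15 normal; order 3: 1/1 normal; order 5: 1/1 normal; order 6: 0/5 normal; order 10: 0/3 normal; order 15: 1/1 normal; order 30: 1/1 normal.
Total normal subgroups: 5.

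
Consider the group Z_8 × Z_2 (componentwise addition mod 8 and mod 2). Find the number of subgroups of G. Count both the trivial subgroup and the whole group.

|G| = 16, so by Lagrange every subgroup order divides 16. Divisors: 1, 2, 4, 8, 16.
Subgroups by order — order 1: 1; order 2: 3; order 4: 3; order 8: 3; order 16: 1.
Total: 1 + 3 + 3 + 3 + 1 = 11.

11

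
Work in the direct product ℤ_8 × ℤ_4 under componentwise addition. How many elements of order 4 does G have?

12

An element (a,b) has order lcm(ord(a), ord(b)); count pairs with lcm equal to 4.
Enumerating gives 12 such elements.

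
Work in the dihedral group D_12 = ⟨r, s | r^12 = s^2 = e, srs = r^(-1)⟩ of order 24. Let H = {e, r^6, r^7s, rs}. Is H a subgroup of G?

Yes

|H| = 4 divides |G| = 24, consistent with Lagrange.
H contains the identity, every element's inverse is in H, and H is closed under ·: it is a subgroup.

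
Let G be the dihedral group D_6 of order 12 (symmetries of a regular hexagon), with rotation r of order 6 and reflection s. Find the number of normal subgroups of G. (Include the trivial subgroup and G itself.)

7

G has 16 subgroups. Checking conjugation-invariance by order — order 1: 1/1 normal; order 2: 1/7 normal; order 3: 1/1 normal; order 4: 0/3 normal; order 6: 3/3 normal; order 12: 1/1 normal.
Total normal subgroups: 7.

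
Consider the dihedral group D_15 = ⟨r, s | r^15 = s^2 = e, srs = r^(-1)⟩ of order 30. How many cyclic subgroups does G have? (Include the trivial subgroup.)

19

Group the elements of G by the cyclic subgroup they generate; each cyclic subgroup of order d accounts for φ(d) elements.
Cyclic subgroups by order — order 1: 1; order 2: 15; order 3: 1; order 5: 1; order 15: 1.
Total: 19.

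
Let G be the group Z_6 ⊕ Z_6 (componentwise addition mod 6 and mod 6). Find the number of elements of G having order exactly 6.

An element (a,b) has order lcm(ord(a), ord(b)); count pairs with lcm equal to 6.
Enumerating gives 24 such elements.

24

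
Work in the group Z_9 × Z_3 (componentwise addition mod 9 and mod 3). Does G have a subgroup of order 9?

9 | 27. A subgroup of order 9 is {(0,0), (0,1), (0,2), (3,0), (3,1), (3,2), (6,0), (6,1), (6,2)}.

Yes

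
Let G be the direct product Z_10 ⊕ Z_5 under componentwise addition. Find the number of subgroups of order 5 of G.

|G| = 50 and 5 | 50, so subgroups of order 5 are possible by Lagrange.
The subgroups of order 5 are: {(0,0), (0,1), (0,2), (0,3), (0,4)}; {(0,0), (2,0), (4,0), (6,0), (8,0)}; {(0,0), (2,1), (4,2), (6,3), (8,4)}; {(0,0), (2,2), (4,4), (6,1), (8,3)}; … (6 in all).
So G has 6 subgroups of order 5.

6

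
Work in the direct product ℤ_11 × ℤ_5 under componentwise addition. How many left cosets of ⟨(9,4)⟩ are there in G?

|⟨(9,4)⟩| = 55 and |G| = 55.
By Lagrange, [G : H] = |G|/|H| = 55/55 = 1.

1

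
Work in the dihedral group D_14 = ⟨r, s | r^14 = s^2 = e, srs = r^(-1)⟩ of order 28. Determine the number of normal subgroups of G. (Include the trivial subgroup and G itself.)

G has 28 subgroups. Checking conjugation-invariance by order — order 1: 1/1 normal; order 2: 1/15 normal; order 4: 0/7 normal; order 7: 1/1 normal; order 14: 3/3 normal; order 28: 1/1 normal.
Total normal subgroups: 7.

7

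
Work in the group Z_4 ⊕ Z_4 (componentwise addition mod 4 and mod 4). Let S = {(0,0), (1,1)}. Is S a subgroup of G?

No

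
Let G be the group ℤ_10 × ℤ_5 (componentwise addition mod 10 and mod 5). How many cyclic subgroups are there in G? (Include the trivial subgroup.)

A cyclic subgroup of order d is generated by each of its φ(d) elements of order d, so the cyclic subgroups of order d number (#elements of order d)/φ(d).
Cyclic subgroups by order — order 1: 1; order 2: 1; order 5: 6; order 10: 6.
Total: 14.

14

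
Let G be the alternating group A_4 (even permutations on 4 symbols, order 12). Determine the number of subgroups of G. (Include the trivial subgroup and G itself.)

|G| = 12, so by Lagrange every subgroup order divides 12. Divisors: 1, 2, 3, 4, 6, 12.
Subgroups by order — order 1: 1; order 2: 3; order 3: 4; order 4: 1; order 6: 0; order 12: 1.
Total: 1 + 3 + 4 + 1 + 0 + 1 = 10.

10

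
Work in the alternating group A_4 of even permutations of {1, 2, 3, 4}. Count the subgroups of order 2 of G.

|G| = 12 and 2 | 12, so subgroups of order 2 are possible by Lagrange.
The subgroups of order 2 are: {e, (1 2)(3 4)}; {e, (1 3)(2 4)}; {e, (1 4)(2 3)}.
So G has 3 subgroups of order 2.

3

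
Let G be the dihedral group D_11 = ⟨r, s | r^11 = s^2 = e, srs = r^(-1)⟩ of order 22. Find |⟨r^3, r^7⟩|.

11

|⟨r^3⟩| = 11 and |⟨r^7⟩| = 11, so |H| is a multiple of lcm(11, 11) = 11 and divides |G| = 22.
Closing under the operation: H = {e, r, r^2, r^3, r^4, r^5, r^6, r^7, r^8, r^9, r^10}, so |H| = 11.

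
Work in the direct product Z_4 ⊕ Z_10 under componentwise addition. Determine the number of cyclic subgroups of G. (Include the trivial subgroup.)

12

Each element a generates a cyclic subgroup ⟨a⟩; distinct elements may generate the same one (a cyclic group of order d has φ(d) generators).
Cyclic subgroups by order — order 1: 1; order 2: 3; order 4: 2; order 5: 1; order 10: 3; order 20: 2.
Total: 12.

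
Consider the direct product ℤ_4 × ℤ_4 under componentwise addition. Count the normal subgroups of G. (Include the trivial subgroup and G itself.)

15

G is abelian, so every subgroup is normal.
G has 15 subgroups in total, hence 15 normal subgroups.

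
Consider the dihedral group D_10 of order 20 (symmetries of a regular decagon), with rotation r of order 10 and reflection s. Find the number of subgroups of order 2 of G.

|G| = 20 and 2 | 20, so subgroups of order 2 are possible by Lagrange.
The subgroups of order 2 are: {e, r^2s}; {e, r^3s}; {e, r^4s}; {e, r^5}; … (11 in all).
So G has 11 subgroups of order 2.

11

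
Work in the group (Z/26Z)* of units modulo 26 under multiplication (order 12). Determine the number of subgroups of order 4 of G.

|G| = 12 and 4 | 12, so subgroups of order 4 are possible by Lagrange.
The subgroups of order 4 are: {1, 5, 21, 25}.
So G has 1 subgroup of order 4.

1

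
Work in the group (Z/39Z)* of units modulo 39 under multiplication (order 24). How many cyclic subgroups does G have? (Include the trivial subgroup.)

12

Each element a generates a cyclic subgroup ⟨a⟩; distinct elements may generate the same one (a cyclic group of order d has φ(d) generators).
Cyclic subgroups by order — order 1: 1; order 2: 3; order 3: 1; order 4: 2; order 6: 3; order 12: 2.
Total: 12.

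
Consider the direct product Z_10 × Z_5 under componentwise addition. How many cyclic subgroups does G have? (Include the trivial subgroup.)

14

Group the elements of G by the cyclic subgroup they generate; each cyclic subgroup of order d accounts for φ(d) elements.
Cyclic subgroups by order — order 1: 1; order 2: 1; order 5: 6; order 10: 6.
Total: 14.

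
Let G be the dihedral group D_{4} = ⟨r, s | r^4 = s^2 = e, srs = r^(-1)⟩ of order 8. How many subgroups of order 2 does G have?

5

|G| = 8 and 2 | 8, so subgroups of order 2 are possible by Lagrange.
The subgroups of order 2 are: {e, r^2}; {e, r^2s}; {e, r^3s}; {e, rs}; … (5 in all).
So G has 5 subgroups of order 2.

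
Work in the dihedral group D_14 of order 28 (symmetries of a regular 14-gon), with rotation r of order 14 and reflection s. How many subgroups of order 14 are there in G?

3

|G| = 28 and 14 | 28, so subgroups of order 14 are possible by Lagrange.
The subgroups of order 14 are: {e, r, r^2, r^3, r^4, r^5, r^6, r^7, r^8, r^9, r^10, r^11, r^12, r^13}; {e, r^2, r^4, r^6, r^8, r^10, r^12, s, r^2s, r^4s, r^6s, r^8s, r^10s, r^12s}; {e, r^2, r^4, r^6, r^8, r^10, r^12, rs, r^3s, r^5s, r^7s, r^9s, r^11s, r^13s}.
So G has 3 subgroups of order 14.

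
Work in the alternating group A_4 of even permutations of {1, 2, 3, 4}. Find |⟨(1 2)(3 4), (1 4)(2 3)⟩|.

4

|⟨(1 2)(3 4)⟩| = 2 and |⟨(1 4)(2 3)⟩| = 2, so |H| is a multiple of lcm(2, 2) = 2 and divides |G| = 12.
Closing under the operation: H = {e, (1 2)(3 4), (1 3)(2 4), (1 4)(2 3)}, so |H| = 4.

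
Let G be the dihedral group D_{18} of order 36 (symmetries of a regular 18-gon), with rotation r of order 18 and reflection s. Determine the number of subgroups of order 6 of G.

7

|G| = 36 and 6 | 36, so subgroups of order 6 are possible by Lagrange.
The subgroups of order 6 are: {e, r^6, r^12, r^4s, r^10s, r^16s}; {e, r^6, r^12, r^5s, r^11s, r^17s}; {e, r^6, r^12, s, r^6s, r^12s}; {e, r^6, r^12, rs, r^7s, r^13s}; … (7 in all).
So G has 7 subgroups of order 6.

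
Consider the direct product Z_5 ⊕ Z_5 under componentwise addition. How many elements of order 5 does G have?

An element (a,b) has order lcm(ord(a), ord(b)); count pairs with lcm equal to 5.
Enumerating gives 24 such elements.

24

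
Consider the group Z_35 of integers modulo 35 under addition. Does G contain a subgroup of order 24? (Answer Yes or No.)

No

24 does not divide |G| = 35, so by Lagrange no subgroup of order 24 exists.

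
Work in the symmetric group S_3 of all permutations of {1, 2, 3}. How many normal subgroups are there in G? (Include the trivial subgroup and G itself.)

G has 6 subgroups. Checking conjugation-invariance by order — order 1: 1/1 normal; order 2: 0/3 normal; order 3: 1/1 normal; order 6: 1/1 normal.
Total normal subgroups: 3.

3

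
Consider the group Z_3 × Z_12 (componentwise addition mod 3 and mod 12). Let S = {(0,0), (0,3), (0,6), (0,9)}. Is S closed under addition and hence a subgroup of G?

Yes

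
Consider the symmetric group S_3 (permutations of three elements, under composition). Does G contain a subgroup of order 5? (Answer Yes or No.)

No

5 does not divide |G| = 6, so by Lagrange no subgroup of order 5 exists.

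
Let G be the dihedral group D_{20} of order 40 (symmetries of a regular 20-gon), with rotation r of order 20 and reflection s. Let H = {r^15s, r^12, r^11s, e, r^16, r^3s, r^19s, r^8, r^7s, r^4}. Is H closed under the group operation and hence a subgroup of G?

|H| = 10 divides |G| = 40, consistent with Lagrange.
H contains the identity, every element's inverse is in H, and H is closed under ·: it is a subgroup.

Yes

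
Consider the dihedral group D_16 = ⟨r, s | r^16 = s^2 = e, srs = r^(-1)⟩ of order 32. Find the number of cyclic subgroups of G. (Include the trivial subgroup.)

Each element a generates a cyclic subgroup ⟨a⟩; distinct elements may generate the same one (a cyclic group of order d has φ(d) generators).
Cyclic subgroups by order — order 1: 1; order 2: 17; order 4: 1; order 8: 1; order 16: 1.
Total: 21.

21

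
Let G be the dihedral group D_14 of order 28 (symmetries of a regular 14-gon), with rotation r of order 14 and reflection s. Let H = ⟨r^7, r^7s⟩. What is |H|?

|⟨r^7⟩| = 2 and |⟨r^7s⟩| = 2, so |H| is a multiple of lcm(2, 2) = 2 and divides |G| = 28.
Closing under the operation: H = {e, r^7, s, r^7s}, so |H| = 4.

4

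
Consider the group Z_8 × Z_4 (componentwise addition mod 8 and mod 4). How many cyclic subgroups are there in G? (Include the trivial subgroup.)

A cyclic subgroup of order d is generated by each of its φ(d) elements of order d, so the cyclic subgroups of order d number (#elements of order d)/φ(d).
Cyclic subgroups by order — order 1: 1; order 2: 3; order 4: 6; order 8: 4.
Total: 14.

14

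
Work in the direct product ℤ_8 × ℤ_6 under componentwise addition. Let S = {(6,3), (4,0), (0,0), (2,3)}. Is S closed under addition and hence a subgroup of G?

|S| = 4 divides |G| = 48, consistent with Lagrange.
S contains the identity, every element's inverse is in S, and S is closed under +: it is a subgroup.
In fact S = ⟨(2,3)⟩.

Yes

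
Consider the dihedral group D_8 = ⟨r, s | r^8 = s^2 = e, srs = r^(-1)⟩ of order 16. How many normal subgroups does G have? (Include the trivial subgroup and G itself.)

7

G has 19 subgroups. Checking conjugation-invariance by order — order 1: 1/1 normal; order 2: 1/9 normal; order 4: 1/5 normal; order 8: 3/3 normal; order 16: 1/1 normal.
Total normal subgroups: 7.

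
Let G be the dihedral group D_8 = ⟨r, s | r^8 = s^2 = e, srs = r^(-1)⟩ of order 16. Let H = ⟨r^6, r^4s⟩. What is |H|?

8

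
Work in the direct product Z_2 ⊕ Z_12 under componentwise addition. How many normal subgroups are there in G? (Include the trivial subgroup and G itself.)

16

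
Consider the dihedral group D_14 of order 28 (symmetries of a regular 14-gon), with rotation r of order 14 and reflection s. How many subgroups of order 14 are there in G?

|G| = 28 and 14 | 28, so subgroups of order 14 are possible by Lagrange.
The subgroups of order 14 are: {e, r, r^2, r^3, r^4, r^5, r^6, r^7, r^8, r^9, r^10, r^11, r^12, r^13}; {e, r^2, r^4, r^6, r^8, r^10, r^12, s, r^2s, r^4s, r^6s, r^8s, r^10s, r^12s}; {e, r^2, r^4, r^6, r^8, r^10, r^12, rs, r^3s, r^5s, r^7s, r^9s, r^11s, r^13s}.
So G has 3 subgroups of order 14.

3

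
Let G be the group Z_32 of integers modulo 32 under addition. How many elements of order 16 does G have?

In a cyclic group of order 32, the number of elements of order d (for d | 32) is φ(d).
φ(16) = 8.

8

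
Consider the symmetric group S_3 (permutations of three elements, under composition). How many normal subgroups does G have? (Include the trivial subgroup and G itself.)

3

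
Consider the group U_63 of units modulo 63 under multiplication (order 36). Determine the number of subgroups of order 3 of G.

4

|G| = 36 and 3 | 36, so subgroups of order 3 are possible by Lagrange.
The subgroups of order 3 are: {1, 4, 16}; {1, 22, 43}; {1, 25, 58}; {1, 37, 46}.
So G has 4 subgroups of order 3.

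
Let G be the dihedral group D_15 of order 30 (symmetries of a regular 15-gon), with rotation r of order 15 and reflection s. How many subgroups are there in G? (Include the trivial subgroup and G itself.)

28

|G| = 30, so by Lagrange every subgroup order divides 30. Divisors: 1, 2, 3, 5, 6, 10, 15, 30.
Subgroups by order — order 1: 1; order 2: 15; order 3: 1; order 5: 1; order 6: 5; order 10: 3; order 15: 1; order 30: 1.
Total: 1 + 15 + 1 + 1 + 5 + 3 + 1 + 1 = 28.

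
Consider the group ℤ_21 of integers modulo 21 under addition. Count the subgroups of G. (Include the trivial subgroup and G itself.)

4

A cyclic group of order 21 has exactly one subgroup for each divisor of 21.
Divisors of 21: 1, 3, 7, 21.
So ℤ_21 has 4 subgroups.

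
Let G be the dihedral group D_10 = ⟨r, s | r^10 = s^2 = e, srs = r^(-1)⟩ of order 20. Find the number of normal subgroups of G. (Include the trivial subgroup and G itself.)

7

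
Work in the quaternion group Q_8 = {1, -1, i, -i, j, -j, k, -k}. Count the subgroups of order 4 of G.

3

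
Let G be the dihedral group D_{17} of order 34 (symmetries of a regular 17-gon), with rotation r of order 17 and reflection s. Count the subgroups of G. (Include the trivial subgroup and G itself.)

20

|G| = 34, so by Lagrange every subgroup order divides 34. Divisors: 1, 2, 17, 34.
Subgroups by order — order 1: 1; order 2: 17; order 17: 1; order 34: 1.
Total: 1 + 17 + 1 + 1 = 20.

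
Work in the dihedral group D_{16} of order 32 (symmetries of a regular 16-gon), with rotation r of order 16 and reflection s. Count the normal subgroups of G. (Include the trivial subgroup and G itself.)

8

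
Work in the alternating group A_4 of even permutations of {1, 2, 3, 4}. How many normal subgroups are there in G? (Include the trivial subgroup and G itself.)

3

G has 10 subgroups. Checking conjugation-invariance by order — order 1: 1/1 normal; order 2: 0/3 normal; order 3: 0/4 normal; order 4: 1/1 normal; order 12: 1/1 normal.
Total normal subgroups: 3.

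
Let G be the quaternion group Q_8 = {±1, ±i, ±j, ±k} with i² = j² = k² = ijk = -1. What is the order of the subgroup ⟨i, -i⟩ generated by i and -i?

|⟨i⟩| = 4 and |⟨-i⟩| = 4, so |H| is a multiple of lcm(4, 4) = 4 and divides |G| = 8.
Closing under the operation: H = {1, -1, i, -i}, so |H| = 4.

4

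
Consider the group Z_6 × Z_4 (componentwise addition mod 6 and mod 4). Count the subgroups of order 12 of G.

3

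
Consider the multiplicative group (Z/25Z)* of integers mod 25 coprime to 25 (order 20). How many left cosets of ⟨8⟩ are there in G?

|⟨8⟩| = 20 and |G| = 20.
By Lagrange, [G : H] = |G|/|H| = 20/20 = 1.

1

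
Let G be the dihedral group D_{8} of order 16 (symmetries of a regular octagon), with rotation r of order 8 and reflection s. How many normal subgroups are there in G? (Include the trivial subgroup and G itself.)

7

G has 19 subgroups. Checking conjugation-invariance by order — order 1: 1/1 normal; order 2: 1/9 normal; order 4: 1/5 normal; order 8: 3/3 normal; order 16: 1/1 normal.
Total normal subgroups: 7.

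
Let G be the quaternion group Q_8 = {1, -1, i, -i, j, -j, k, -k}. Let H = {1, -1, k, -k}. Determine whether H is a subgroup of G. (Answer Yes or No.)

Yes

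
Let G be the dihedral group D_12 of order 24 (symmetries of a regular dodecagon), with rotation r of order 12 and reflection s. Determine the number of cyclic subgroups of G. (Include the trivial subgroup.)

18

Group the elements of G by the cyclic subgroup they generate; each cyclic subgroup of order d accounts for φ(d) elements.
Cyclic subgroups by order — order 1: 1; order 2: 13; order 3: 1; order 4: 1; order 6: 1; order 12: 1.
Total: 18.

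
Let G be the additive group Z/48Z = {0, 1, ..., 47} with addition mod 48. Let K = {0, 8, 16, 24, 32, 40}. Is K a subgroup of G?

Yes

|K| = 6 divides |G| = 48, consistent with Lagrange.
K contains the identity, every element's inverse is in K, and K is closed under +: it is a subgroup.
In fact K = ⟨8⟩.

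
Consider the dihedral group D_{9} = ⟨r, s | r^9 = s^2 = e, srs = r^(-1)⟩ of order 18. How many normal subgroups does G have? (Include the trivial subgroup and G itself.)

G has 16 subgroups. Checking conjugation-invariance by order — order 1: 1/1 normal; order 2: 0/9 normal; order 3: 1/1 normal; order 6: 0/3 normal; order 9: 1/1 normal; order 18: 1/1 normal.
Total normal subgroups: 4.

4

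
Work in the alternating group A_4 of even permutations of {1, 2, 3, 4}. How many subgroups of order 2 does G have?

3

|G| = 12 and 2 | 12, so subgroups of order 2 are possible by Lagrange.
The subgroups of order 2 are: {e, (1 2)(3 4)}; {e, (1 3)(2 4)}; {e, (1 4)(2 3)}.
So G has 3 subgroups of order 2.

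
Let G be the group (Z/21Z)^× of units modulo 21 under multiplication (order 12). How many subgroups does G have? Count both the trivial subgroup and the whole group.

10

|G| = 12, so by Lagrange every subgroup order divides 12. Divisors: 1, 2, 3, 4, 6, 12.
Subgroups by order — order 1: 1; order 2: 3; order 3: 1; order 4: 1; order 6: 3; order 12: 1.
Total: 1 + 3 + 1 + 1 + 3 + 1 = 10.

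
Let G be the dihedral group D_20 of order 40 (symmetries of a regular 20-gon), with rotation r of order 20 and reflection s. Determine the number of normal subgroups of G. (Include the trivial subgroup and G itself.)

9

G has 48 subgroups. Checking conjugation-invariance by order — order 1: 1/1 normal; order 2: 1/21 normal; order 4: 1/11 normal; order 5: 1/1 normal; order 8: 0/5 normal; order 10: 1/5 normal; order 20: 3/3 normal; order 40: 1/1 normal.
Total normal subgroups: 9.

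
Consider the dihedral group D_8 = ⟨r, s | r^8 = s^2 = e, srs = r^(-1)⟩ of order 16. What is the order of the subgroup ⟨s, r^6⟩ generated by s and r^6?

8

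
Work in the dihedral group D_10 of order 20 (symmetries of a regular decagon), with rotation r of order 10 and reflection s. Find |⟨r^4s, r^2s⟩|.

|⟨r^4s⟩| = 2 and |⟨r^2s⟩| = 2, so |H| is a multiple of lcm(2, 2) = 2 and divides |G| = 20.
Closing under the operation: H = {e, r^2, r^4, r^6, r^8, s, r^2s, r^4s, r^6s, r^8s}, so |H| = 10.

10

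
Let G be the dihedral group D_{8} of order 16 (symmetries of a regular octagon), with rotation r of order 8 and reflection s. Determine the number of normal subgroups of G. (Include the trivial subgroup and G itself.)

7

G has 19 subgroups. Checking conjugation-invariance by order — order 1: 1/1 normal; order 2: 1/9 normal; order 4: 1/5 normal; order 8: 3/3 normal; order 16: 1/1 normal.
Total normal subgroups: 7.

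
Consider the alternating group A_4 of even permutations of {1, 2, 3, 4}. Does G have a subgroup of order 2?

Yes

2 | 12. A subgroup of order 2 is {e, (1 2)(3 4)}.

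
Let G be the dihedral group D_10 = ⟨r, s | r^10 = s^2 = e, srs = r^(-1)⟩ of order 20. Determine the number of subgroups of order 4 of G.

5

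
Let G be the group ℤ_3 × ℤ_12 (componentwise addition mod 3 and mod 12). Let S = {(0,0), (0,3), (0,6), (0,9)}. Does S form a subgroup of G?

|S| = 4 divides |G| = 36, consistent with Lagrange.
S contains the identity, every element's inverse is in S, and S is closed under +: it is a subgroup.
In fact S = ⟨(0,3)⟩.

Yes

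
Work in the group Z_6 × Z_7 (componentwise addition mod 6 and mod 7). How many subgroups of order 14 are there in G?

1

|G| = 42 and 14 | 42, so subgroups of order 14 are possible by Lagrange.
The subgroups of order 14 are: {(0,0), (0,1), (0,2), (0,3), (0,4), (0,5), (0,6), (3,0), (3,1), (3,2), (3,3), (3,4), (3,5), (3,6)}.
So G has 1 subgroup of order 14.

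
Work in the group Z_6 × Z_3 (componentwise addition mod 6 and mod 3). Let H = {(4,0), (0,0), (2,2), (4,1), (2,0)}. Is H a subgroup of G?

No

|H| = 5 does not divide |G| = 18, so by Lagrange H is not a subgroup.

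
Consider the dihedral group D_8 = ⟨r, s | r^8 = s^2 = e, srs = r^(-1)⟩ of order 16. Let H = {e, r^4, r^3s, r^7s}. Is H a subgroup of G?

Yes

|H| = 4 divides |G| = 16, consistent with Lagrange.
H contains the identity, every element's inverse is in H, and H is closed under ·: it is a subgroup.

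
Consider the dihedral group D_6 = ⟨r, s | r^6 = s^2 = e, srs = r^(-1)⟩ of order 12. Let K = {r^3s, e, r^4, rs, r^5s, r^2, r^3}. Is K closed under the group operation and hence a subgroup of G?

No

|K| = 7 does not divide |G| = 12, so by Lagrange K is not a subgroup.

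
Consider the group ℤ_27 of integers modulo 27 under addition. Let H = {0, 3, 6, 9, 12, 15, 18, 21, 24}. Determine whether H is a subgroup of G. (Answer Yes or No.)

Yes

|H| = 9 divides |G| = 27, consistent with Lagrange.
H contains the identity, every element's inverse is in H, and H is closed under +: it is a subgroup.
In fact H = ⟨3⟩.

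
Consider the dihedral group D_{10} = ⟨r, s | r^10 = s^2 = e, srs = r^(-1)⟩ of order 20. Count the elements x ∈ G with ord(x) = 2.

Enumerating element orders in G gives 11 elements of order 2.

11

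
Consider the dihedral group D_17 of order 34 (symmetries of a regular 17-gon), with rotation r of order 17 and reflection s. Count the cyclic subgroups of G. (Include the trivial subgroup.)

Each element a generates a cyclic subgroup ⟨a⟩; distinct elements may generate the same one (a cyclic group of order d has φ(d) generators).
Cyclic subgroups by order — order 1: 1; order 2: 17; order 17: 1.
Total: 19.

19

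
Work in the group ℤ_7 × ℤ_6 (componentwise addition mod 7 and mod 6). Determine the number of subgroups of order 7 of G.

1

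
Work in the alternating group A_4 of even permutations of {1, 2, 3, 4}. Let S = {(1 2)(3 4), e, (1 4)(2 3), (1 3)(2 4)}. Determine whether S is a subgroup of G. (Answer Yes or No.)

Yes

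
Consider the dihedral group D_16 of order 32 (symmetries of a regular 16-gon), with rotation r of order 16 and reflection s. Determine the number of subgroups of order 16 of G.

3

|G| = 32 and 16 | 32, so subgroups of order 16 are possible by Lagrange.
The subgroups of order 16 are: {e, r, r^2, r^3, r^4, r^5, r^6, r^7, r^8, r^9, r^10, r^11, r^12, r^13, r^14, r^15}; {e, r^2, r^4, r^6, r^8, r^10, r^12, r^14, s, r^2s, r^4s, r^6s, r^8s, r^10s, r^12s, r^14s}; {e, r^2, r^4, r^6, r^8, r^10, r^12, r^14, rs, r^3s, r^5s, r^7s, r^9s, r^11s, r^13s, r^15s}.
So G has 3 subgroups of order 16.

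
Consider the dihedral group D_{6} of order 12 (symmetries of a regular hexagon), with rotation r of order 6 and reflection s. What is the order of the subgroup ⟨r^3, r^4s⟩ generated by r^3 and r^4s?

|⟨r^3⟩| = 2 and |⟨r^4s⟩| = 2, so |H| is a multiple of lcm(2, 2) = 2 and divides |G| = 12.
Closing under the operation: H = {e, r^3, rs, r^4s}, so |H| = 4.

4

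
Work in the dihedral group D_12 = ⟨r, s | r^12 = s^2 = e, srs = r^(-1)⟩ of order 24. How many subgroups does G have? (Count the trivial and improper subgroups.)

|G| = 24, so by Lagrange every subgroup order divides 24. Divisors: 1, 2, 3, 4, 6, 8, 12, 24.
Subgroups by order — order 1: 1; order 2: 13; order 3: 1; order 4: 7; order 6: 5; order 8: 3; order 12: 3; order 24: 1.
Total: 1 + 13 + 1 + 7 + 5 + 3 + 3 + 1 = 34.

34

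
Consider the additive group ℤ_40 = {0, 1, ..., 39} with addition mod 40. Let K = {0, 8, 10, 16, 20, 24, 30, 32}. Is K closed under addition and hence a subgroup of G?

No

Closure fails: 32 + 10 = 2 ∉ K. So K is not a subgroup.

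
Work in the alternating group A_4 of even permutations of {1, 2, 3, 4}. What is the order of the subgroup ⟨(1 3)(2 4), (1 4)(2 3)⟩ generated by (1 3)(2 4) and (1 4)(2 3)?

4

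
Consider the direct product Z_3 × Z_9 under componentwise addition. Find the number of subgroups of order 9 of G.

|G| = 27 and 9 | 27, so subgroups of order 9 are possible by Lagrange.
The subgroups of order 9 are: {(0,0), (0,1), (0,2), (0,3), (0,4), (0,5), (0,6), (0,7), (0,8)}; {(0,0), (0,3), (0,6), (1,0), (1,3), (1,6), (2,0), (2,3), (2,6)}; {(0,0), (0,3), (0,6), (1,1), (1,4), (1,7), (2,2), (2,5), (2,8)}; {(0,0), (0,3), (0,6), (1,2), (1,5), (1,8), (2,1), (2,4), (2,7)}.
So G has 4 subgroups of order 9.

4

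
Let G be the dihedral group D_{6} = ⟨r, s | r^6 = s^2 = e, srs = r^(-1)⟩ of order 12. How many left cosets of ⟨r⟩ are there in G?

|⟨r⟩| = 6 and |G| = 12.
By Lagrange, [G : H] = |G|/|H| = 12/6 = 2.

2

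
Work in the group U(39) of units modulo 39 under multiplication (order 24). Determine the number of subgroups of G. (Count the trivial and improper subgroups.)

16

|G| = 24, so by Lagrange every subgroup order divides 24. Divisors: 1, 2, 3, 4, 6, 8, 12, 24.
Subgroups by order — order 1: 1; order 2: 3; order 3: 1; order 4: 3; order 6: 3; order 8: 1; order 12: 3; order 24: 1.
Total: 1 + 3 + 1 + 3 + 3 + 1 + 3 + 1 = 16.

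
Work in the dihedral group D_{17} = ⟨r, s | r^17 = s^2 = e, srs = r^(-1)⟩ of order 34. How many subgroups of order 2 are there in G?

17

|G| = 34 and 2 | 34, so subgroups of order 2 are possible by Lagrange.
The subgroups of order 2 are: {e, r^10s}; {e, r^11s}; {e, r^12s}; {e, r^13s}; … (17 in all).
So G has 17 subgroups of order 2.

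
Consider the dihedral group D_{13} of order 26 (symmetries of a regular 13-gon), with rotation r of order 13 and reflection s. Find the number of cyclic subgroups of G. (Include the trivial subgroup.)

A cyclic subgroup of order d is generated by each of its φ(d) elements of order d, so the cyclic subgroups of order d number (#elements of order d)/φ(d).
Cyclic subgroups by order — order 1: 1; order 2: 13; order 13: 1.
Total: 15.

15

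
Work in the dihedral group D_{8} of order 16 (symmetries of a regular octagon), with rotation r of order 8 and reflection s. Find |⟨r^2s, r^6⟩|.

8

|⟨r^2s⟩| = 2 and |⟨r^6⟩| = 4, so |H| is a multiple of lcm(2, 4) = 4 and divides |G| = 16.
Closing under the operation: H = {e, r^2, r^4, r^6, s, r^2s, r^4s, r^6s}, so |H| = 8.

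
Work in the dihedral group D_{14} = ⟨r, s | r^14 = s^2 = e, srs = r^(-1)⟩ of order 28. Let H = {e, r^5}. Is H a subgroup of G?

r^5 ∈ H but its inverse r^9 ∉ H, so H is not a subgroup.

No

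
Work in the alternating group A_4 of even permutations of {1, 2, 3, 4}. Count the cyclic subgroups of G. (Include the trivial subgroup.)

8

Group the elements of G by the cyclic subgroup they generate; each cyclic subgroup of order d accounts for φ(d) elements.
Cyclic subgroups by order — order 1: 1; order 2: 3; order 3: 4.
Total: 8.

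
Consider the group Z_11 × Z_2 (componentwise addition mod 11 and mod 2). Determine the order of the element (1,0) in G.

11

The order of (1,0) in Z_11 × Z_2 is lcm(ord(1) in Z_11, ord(0) in Z_2).
ord(1) = 11 and ord(0) = 1, so |⟨(1,0)⟩| = lcm(11, 1) = 11.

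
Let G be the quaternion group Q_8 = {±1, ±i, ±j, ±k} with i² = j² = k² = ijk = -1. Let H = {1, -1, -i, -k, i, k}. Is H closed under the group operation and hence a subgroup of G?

|H| = 6 does not divide |G| = 8, so by Lagrange H is not a subgroup.

No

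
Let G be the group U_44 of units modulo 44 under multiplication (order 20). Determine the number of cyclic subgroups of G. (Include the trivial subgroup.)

8

Group the elements of G by the cyclic subgroup they generate; each cyclic subgroup of order d accounts for φ(d) elements.
Cyclic subgroups by order — order 1: 1; order 2: 3; order 5: 1; order 10: 3.
Total: 8.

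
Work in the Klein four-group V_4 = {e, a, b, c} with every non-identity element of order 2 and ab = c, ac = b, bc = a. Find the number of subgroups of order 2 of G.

3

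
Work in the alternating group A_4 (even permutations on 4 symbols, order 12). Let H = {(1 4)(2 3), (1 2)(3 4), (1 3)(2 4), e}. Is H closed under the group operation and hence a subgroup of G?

Yes

|H| = 4 divides |G| = 12, consistent with Lagrange.
H contains the identity, every element's inverse is in H, and H is closed under ∘: it is a subgroup.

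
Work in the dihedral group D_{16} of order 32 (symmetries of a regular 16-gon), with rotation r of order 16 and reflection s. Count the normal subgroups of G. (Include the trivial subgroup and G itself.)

8

G has 36 subgroups. Checking conjugation-invariance by order — order 1: 1/1 normal; order 2: 1/17 normal; order 4: 1/9 normal; order 8: 1/5 normal; order 16: 3/3 normal; order 32: 1/1 normal.
Total normal subgroups: 8.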